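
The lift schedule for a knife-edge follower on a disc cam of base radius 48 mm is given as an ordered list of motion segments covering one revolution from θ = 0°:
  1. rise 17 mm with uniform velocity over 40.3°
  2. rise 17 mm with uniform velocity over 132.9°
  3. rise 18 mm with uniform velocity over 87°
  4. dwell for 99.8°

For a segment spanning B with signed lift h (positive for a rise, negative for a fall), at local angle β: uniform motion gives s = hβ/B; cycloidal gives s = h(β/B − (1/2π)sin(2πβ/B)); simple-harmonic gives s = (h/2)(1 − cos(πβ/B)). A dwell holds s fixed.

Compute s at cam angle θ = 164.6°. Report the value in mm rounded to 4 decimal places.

seg 1 [0°–40.3°] uniform, h=17: full span → s += 17 → s = 17.0000
seg 2 [40.3°–173.2°] uniform, h=17: θ=164.6° here. β=124.3, B=132.9. 17·124.3/132.9 = 15.8999 → s = 32.8999

32.8999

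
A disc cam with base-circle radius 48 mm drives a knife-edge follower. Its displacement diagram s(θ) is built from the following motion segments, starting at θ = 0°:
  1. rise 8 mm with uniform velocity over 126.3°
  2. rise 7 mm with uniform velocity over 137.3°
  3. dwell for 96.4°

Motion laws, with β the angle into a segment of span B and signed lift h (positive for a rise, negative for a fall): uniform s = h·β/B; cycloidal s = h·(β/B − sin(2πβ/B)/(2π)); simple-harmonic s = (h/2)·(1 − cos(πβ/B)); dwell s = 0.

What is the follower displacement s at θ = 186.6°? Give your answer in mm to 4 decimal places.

seg 1 [0°–126.3°] uniform, h=8: full span → s += 8 → s = 8.0000
seg 2 [126.3°–263.6°] uniform, h=7: θ=186.6° here. β=60.3, B=137.3. 7·60.3/137.3 = 3.0743 → s = 11.0743

11.0743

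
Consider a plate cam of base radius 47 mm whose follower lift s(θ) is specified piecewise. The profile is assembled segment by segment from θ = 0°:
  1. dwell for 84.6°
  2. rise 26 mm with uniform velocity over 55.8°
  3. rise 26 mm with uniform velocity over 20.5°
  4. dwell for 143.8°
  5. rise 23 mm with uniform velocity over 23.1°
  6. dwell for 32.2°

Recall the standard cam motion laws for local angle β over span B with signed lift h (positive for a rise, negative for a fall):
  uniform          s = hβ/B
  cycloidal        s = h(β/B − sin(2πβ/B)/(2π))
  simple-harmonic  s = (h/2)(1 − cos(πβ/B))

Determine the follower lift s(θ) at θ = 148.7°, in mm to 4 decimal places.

seg 1 [0°–84.6°] dwell: s stays 0.0000
seg 2 [84.6°–140.4°] uniform, h=26: full span → s += 26 → s = 26.0000
seg 3 [140.4°–160.9°] uniform, h=26: θ=148.7° here. β=8.3, B=20.5. 26·8.3/20.5 = 10.5268 → s = 36.5268

36.5268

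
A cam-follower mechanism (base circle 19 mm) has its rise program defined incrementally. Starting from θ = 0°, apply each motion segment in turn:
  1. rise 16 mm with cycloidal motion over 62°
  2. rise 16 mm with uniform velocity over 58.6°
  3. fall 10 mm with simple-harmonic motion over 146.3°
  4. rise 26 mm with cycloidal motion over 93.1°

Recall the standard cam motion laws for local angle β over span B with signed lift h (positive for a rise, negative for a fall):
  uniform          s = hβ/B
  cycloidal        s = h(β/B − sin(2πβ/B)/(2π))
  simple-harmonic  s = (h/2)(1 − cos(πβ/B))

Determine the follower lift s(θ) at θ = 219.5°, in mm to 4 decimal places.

seg 1 [0°–62°] cycloidal, h=16: full span → s += 16 → s = 16.0000
seg 2 [62°–120.6°] uniform, h=16: full span → s += 16 → s = 32.0000
seg 3 [120.6°–266.9°] simple-harmonic, h=-10: θ=219.5° here. β=98.9, B=146.3. -10/2·(1 − cos(π·0.6760)) = -7.6260 → s = 24.3740

24.3740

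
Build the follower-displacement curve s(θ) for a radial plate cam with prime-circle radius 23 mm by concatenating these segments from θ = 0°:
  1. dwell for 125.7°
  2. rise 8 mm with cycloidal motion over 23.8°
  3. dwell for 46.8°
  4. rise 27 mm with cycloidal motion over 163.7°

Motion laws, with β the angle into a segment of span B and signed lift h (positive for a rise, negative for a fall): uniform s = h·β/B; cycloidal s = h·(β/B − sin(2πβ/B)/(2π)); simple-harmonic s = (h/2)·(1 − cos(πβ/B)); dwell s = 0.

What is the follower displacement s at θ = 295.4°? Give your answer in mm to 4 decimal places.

seg 1 [0°–125.7°] dwell: s stays 0.0000
seg 2 [125.7°–149.5°] cycloidal, h=8: full span → s += 8 → s = 8.0000
seg 3 [149.5°–196.3°] dwell: s stays 8.0000
seg 4 [196.3°–360°] cycloidal, h=27: θ=295.4° here. β=99.1, B=163.7. 27·(0.6054 − sin(2π·0.6054)/(2π)) = 18.9869 → s = 26.9869

26.9869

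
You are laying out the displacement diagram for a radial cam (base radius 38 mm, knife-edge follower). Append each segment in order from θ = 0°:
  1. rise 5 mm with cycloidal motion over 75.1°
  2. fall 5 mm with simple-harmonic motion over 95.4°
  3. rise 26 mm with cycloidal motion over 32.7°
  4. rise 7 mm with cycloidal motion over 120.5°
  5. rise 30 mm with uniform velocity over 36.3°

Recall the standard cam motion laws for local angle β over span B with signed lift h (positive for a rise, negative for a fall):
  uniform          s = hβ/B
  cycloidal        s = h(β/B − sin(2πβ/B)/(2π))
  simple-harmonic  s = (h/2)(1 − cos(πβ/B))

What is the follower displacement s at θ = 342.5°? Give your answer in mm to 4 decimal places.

seg 1 [0°–75.1°] cycloidal, h=5: full span → s += 5 → s = 5.0000
seg 2 [75.1°–170.5°] simple-harmonic, h=-5: full span → s += -5 → s = 0.0000
seg 3 [170.5°–203.2°] cycloidal, h=26: full span → s += 26 → s = 26.0000
seg 4 [203.2°–323.7°] cycloidal, h=7: full span → s += 7 → s = 33.0000
seg 5 [323.7°–360°] uniform, h=30: θ=342.5° here. β=18.8, B=36.3. 30·18.8/36.3 = 15.5372 → s = 48.5372

48.5372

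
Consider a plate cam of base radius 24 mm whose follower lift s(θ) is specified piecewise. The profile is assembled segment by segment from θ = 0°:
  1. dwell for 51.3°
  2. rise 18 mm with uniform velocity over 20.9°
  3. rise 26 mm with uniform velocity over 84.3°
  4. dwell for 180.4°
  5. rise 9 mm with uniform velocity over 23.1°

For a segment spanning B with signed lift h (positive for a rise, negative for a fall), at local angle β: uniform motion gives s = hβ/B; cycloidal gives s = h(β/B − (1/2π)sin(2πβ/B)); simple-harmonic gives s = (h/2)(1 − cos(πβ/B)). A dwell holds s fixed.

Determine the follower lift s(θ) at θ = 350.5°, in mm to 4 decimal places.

seg 1 [0°–51.3°] dwell: s stays 0.0000
seg 2 [51.3°–72.2°] uniform, h=18: full span → s += 18 → s = 18.0000
seg 3 [72.2°–156.5°] uniform, h=26: full span → s += 26 → s = 44.0000
seg 4 [156.5°–336.9°] dwell: s stays 44.0000
seg 5 [336.9°–360°] uniform, h=9: θ=350.5° here. β=13.6, B=23.1. 9·13.6/23.1 = 5.2987 → s = 49.2987

49.2987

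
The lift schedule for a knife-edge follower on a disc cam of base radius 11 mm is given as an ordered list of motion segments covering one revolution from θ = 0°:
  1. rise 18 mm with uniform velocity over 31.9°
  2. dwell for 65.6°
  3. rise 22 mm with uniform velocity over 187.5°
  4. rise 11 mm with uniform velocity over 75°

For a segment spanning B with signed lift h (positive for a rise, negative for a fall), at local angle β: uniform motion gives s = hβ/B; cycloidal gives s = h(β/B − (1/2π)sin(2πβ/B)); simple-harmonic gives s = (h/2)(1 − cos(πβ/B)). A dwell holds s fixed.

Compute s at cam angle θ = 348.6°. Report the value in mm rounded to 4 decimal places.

seg 1 [0°–31.9°] uniform, h=18: full span → s += 18 → s = 18.0000
seg 2 [31.9°–97.5°] dwell: s stays 18.0000
seg 3 [97.5°–285°] uniform, h=22: full span → s += 22 → s = 40.0000
seg 4 [285°–360°] uniform, h=11: θ=348.6° here. β=63.6, B=75. 11·63.6/75 = 9.3280 → s = 49.3280

49.3280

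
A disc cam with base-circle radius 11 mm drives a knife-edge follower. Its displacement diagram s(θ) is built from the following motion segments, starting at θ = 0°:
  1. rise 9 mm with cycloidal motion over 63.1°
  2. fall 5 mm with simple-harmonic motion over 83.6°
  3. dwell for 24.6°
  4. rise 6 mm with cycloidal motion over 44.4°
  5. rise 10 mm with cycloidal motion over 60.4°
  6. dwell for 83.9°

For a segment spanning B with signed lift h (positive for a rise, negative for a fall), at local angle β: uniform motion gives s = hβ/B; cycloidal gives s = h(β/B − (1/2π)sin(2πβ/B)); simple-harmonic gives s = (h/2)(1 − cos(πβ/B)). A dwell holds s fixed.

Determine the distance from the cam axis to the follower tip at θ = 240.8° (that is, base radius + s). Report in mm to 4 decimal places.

seg 1 [0°–63.1°] cycloidal, h=9: full span → s += 9 → s = 9.0000
seg 2 [63.1°–146.7°] simple-harmonic, h=-5: full span → s += -5 → s = 4.0000
seg 3 [146.7°–171.3°] dwell: s stays 4.0000
seg 4 [171.3°–215.7°] cycloidal, h=6: full span → s += 6 → s = 10.0000
seg 5 [215.7°–276.1°] cycloidal, h=10: θ=240.8° here. β=25.1, B=60.4. 10·(0.4156 − sin(2π·0.4156)/(2π)) = 3.3503 → s = 13.3503
radial distance = base radius + s = 11 + 13.3503 = 24.3503

24.3503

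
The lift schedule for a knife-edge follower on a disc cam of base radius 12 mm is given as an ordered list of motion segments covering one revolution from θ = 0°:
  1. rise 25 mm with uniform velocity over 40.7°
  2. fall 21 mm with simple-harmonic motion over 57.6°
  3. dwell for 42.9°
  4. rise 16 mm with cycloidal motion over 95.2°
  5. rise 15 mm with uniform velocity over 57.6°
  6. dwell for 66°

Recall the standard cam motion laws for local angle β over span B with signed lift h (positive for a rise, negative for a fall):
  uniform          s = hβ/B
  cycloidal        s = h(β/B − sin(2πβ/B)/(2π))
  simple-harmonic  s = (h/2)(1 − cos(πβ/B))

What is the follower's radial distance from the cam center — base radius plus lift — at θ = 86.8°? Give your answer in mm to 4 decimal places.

seg 1 [0°–40.7°] uniform, h=25: full span → s += 25 → s = 25.0000
seg 2 [40.7°–98.3°] simple-harmonic, h=-21: θ=86.8° here. β=46.1, B=57.6. -21/2·(1 − cos(π·0.8003)) = -19.0014 → s = 5.9986
radial distance = base radius + s = 12 + 5.9986 = 17.9986

17.9986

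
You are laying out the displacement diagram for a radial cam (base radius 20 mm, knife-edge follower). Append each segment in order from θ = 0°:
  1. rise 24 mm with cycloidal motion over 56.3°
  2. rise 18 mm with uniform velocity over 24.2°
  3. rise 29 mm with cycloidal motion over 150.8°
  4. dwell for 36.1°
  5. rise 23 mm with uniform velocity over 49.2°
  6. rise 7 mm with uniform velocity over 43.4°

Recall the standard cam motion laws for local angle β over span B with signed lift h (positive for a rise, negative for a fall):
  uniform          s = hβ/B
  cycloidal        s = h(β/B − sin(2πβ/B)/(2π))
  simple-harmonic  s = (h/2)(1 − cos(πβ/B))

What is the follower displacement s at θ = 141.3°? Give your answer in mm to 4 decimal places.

seg 1 [0°–56.3°] cycloidal, h=24: full span → s += 24 → s = 24.0000
seg 2 [56.3°–80.5°] uniform, h=18: full span → s += 18 → s = 42.0000
seg 3 [80.5°–231.3°] cycloidal, h=29: θ=141.3° here. β=60.8, B=150.8. 29·(0.4032 − sin(2π·0.4032)/(2π)) = 9.0546 → s = 51.0546

51.0546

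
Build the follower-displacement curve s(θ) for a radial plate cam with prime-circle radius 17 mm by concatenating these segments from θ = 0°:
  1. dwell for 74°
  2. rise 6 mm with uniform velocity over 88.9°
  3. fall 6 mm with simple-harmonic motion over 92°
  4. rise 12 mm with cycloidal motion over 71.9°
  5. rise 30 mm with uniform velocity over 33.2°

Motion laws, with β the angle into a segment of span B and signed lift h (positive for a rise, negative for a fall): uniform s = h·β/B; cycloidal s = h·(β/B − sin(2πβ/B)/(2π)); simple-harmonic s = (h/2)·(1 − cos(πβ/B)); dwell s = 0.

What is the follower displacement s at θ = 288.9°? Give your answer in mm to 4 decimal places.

seg 1 [0°–74°] dwell: s stays 0.0000
seg 2 [74°–162.9°] uniform, h=6: full span → s += 6 → s = 6.0000
seg 3 [162.9°–254.9°] simple-harmonic, h=-6: full span → s += -6 → s = 0.0000
seg 4 [254.9°–326.8°] cycloidal, h=12: θ=288.9° here. β=34, B=71.9. 12·(0.4729 − sin(2π·0.4729)/(2π)) = 5.3507 → s = 5.3507

5.3507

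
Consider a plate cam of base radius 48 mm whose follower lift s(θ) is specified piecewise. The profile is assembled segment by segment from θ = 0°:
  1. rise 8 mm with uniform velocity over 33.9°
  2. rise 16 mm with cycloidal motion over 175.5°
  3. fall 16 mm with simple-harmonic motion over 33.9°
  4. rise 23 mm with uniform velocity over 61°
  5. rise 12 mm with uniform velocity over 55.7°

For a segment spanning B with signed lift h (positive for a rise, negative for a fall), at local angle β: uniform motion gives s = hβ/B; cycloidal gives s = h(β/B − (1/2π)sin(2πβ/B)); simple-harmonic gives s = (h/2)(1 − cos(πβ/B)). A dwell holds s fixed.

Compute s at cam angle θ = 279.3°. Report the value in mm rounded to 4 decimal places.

seg 1 [0°–33.9°] uniform, h=8: full span → s += 8 → s = 8.0000
seg 2 [33.9°–209.4°] cycloidal, h=16: full span → s += 16 → s = 24.0000
seg 3 [209.4°–243.3°] simple-harmonic, h=-16: full span → s += -16 → s = 8.0000
seg 4 [243.3°–304.3°] uniform, h=23: θ=279.3° here. β=36, B=61. 23·36/61 = 13.5738 → s = 21.5738

21.5738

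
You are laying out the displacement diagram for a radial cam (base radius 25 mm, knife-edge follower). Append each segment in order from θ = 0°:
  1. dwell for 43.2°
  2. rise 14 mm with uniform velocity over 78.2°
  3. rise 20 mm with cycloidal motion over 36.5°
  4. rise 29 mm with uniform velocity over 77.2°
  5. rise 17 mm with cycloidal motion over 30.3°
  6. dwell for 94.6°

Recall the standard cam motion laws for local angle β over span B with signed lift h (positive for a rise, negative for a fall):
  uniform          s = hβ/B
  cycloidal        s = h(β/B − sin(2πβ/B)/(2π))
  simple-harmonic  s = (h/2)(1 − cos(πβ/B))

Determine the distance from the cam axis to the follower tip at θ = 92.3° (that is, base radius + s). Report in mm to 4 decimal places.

seg 1 [0°–43.2°] dwell: s stays 0.0000
seg 2 [43.2°–121.4°] uniform, h=14: θ=92.3° here. β=49.1, B=78.2. 14·49.1/78.2 = 8.7903 → s = 8.7903
radial distance = base radius + s = 25 + 8.7903 = 33.7903

33.7903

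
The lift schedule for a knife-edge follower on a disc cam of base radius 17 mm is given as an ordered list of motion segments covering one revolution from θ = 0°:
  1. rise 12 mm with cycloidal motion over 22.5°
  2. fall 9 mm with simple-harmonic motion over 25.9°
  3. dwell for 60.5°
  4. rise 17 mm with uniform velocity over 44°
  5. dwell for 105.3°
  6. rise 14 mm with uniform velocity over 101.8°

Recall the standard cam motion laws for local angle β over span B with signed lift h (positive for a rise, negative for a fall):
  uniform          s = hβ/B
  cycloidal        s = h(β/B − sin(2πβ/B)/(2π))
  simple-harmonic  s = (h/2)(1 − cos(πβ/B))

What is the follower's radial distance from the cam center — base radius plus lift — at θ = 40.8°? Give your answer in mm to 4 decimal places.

seg 1 [0°–22.5°] cycloidal, h=12: full span → s += 12 → s = 12.0000
seg 2 [22.5°–48.4°] simple-harmonic, h=-9: θ=40.8° here. β=18.3, B=25.9. -9/2·(1 − cos(π·0.7066)) = -7.2195 → s = 4.7805
radial distance = base radius + s = 17 + 4.7805 = 21.7805

21.7805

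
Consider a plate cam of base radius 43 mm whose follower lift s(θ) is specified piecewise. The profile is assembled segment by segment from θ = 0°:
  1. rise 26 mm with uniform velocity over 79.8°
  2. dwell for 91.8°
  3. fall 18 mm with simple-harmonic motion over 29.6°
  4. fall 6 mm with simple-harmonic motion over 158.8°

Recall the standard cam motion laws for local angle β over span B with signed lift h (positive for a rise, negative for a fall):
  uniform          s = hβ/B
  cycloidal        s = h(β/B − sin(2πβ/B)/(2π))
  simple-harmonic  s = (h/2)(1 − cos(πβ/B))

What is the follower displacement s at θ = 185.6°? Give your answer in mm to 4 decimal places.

seg 1 [0°–79.8°] uniform, h=26: full span → s += 26 → s = 26.0000
seg 2 [79.8°–171.6°] dwell: s stays 26.0000
seg 3 [171.6°–201.2°] simple-harmonic, h=-18: θ=185.6° here. β=14, B=29.6. -18/2·(1 − cos(π·0.4730)) = -8.2367 → s = 17.7633

17.7633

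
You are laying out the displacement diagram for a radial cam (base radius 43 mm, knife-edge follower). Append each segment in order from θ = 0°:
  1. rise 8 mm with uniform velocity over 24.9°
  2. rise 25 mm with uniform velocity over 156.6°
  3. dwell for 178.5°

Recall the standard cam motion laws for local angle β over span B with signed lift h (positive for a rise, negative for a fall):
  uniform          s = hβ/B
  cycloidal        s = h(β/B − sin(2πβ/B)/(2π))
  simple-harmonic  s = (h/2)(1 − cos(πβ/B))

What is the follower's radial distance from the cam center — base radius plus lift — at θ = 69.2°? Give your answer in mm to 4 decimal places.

seg 1 [0°–24.9°] uniform, h=8: full span → s += 8 → s = 8.0000
seg 2 [24.9°–181.5°] uniform, h=25: θ=69.2° here. β=44.3, B=156.6. 25·44.3/156.6 = 7.0722 → s = 15.0722
radial distance = base radius + s = 43 + 15.0722 = 58.0722

58.0722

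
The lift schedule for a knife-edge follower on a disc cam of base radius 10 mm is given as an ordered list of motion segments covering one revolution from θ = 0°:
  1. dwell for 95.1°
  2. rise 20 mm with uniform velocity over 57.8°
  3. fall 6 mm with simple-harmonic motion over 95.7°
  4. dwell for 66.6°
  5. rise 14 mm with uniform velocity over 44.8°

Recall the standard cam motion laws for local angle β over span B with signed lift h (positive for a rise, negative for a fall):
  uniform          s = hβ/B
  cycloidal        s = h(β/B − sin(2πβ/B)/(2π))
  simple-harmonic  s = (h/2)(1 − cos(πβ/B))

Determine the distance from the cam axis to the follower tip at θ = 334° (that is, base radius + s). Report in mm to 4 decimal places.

seg 1 [0°–95.1°] dwell: s stays 0.0000
seg 2 [95.1°–152.9°] uniform, h=20: full span → s += 20 → s = 20.0000
seg 3 [152.9°–248.6°] simple-harmonic, h=-6: full span → s += -6 → s = 14.0000
seg 4 [248.6°–315.2°] dwell: s stays 14.0000
seg 5 [315.2°–360°] uniform, h=14: θ=334° here. β=18.8, B=44.8. 14·18.8/44.8 = 5.8750 → s = 19.8750
radial distance = base radius + s = 10 + 19.8750 = 29.8750

29.8750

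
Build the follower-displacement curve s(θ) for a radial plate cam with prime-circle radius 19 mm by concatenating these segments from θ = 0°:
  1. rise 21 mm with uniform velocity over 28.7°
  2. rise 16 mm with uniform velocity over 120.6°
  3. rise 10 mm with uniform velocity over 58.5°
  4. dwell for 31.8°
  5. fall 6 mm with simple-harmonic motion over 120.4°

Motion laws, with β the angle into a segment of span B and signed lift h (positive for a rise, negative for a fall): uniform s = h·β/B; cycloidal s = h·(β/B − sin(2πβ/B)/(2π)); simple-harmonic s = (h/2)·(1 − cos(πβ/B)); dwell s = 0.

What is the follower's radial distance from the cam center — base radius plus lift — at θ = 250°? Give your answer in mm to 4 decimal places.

seg 1 [0°–28.7°] uniform, h=21: full span → s += 21 → s = 21.0000
seg 2 [28.7°–149.3°] uniform, h=16: full span → s += 16 → s = 37.0000
seg 3 [149.3°–207.8°] uniform, h=10: full span → s += 10 → s = 47.0000
seg 4 [207.8°–239.6°] dwell: s stays 47.0000
seg 5 [239.6°–360°] simple-harmonic, h=-6: θ=250° here. β=10.4, B=120.4. -6/2·(1 − cos(π·0.0864)) = -0.1098 → s = 46.8902
radial distance = base radius + s = 19 + 46.8902 = 65.8902

65.8902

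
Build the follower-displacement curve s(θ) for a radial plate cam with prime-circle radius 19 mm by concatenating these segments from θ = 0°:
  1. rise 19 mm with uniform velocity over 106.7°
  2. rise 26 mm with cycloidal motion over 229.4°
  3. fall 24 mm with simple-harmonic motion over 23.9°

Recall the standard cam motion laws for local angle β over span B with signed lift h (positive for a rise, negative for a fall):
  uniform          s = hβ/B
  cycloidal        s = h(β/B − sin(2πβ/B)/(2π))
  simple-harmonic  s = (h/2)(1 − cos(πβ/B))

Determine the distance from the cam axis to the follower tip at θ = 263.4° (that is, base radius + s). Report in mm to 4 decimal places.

seg 1 [0°–106.7°] uniform, h=19: full span → s += 19 → s = 19.0000
seg 2 [106.7°–336.1°] cycloidal, h=26: θ=263.4° here. β=156.7, B=229.4. 26·(0.6831 − sin(2π·0.6831)/(2π)) = 21.5379 → s = 40.5379
radial distance = base radius + s = 19 + 40.5379 = 59.5379

59.5379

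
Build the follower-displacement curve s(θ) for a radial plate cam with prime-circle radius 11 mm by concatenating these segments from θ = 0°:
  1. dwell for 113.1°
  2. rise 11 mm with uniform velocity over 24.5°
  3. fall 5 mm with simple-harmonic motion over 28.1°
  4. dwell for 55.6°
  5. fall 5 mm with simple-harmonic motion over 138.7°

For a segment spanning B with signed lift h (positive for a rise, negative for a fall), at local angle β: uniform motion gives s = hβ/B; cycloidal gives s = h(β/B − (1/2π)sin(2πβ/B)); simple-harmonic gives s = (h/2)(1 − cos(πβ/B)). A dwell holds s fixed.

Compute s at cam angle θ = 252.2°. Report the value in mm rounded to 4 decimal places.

seg 1 [0°–113.1°] dwell: s stays 0.0000
seg 2 [113.1°–137.6°] uniform, h=11: full span → s += 11 → s = 11.0000
seg 3 [137.6°–165.7°] simple-harmonic, h=-5: full span → s += -5 → s = 6.0000
seg 4 [165.7°–221.3°] dwell: s stays 6.0000
seg 5 [221.3°–360°] simple-harmonic, h=-5: θ=252.2° here. β=30.9, B=138.7. -5/2·(1 − cos(π·0.2228)) = -0.5877 → s = 5.4123

5.4123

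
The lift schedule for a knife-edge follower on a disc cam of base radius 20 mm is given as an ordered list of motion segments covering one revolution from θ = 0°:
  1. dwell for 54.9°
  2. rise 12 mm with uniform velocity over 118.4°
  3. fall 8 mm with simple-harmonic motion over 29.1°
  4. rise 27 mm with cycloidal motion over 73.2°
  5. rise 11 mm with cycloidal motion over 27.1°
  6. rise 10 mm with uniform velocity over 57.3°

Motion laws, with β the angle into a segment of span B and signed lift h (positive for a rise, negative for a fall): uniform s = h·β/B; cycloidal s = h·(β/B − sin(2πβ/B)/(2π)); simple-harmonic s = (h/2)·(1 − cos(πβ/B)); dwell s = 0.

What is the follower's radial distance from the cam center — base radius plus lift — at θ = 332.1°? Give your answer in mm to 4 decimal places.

seg 1 [0°–54.9°] dwell: s stays 0.0000
seg 2 [54.9°–173.3°] uniform, h=12: full span → s += 12 → s = 12.0000
seg 3 [173.3°–202.4°] simple-harmonic, h=-8: full span → s += -8 → s = 4.0000
seg 4 [202.4°–275.6°] cycloidal, h=27: full span → s += 27 → s = 31.0000
seg 5 [275.6°–302.7°] cycloidal, h=11: full span → s += 11 → s = 42.0000
seg 6 [302.7°–360°] uniform, h=10: θ=332.1° here. β=29.4, B=57.3. 10·29.4/57.3 = 5.1309 → s = 47.1309
radial distance = base radius + s = 20 + 47.1309 = 67.1309

67.1309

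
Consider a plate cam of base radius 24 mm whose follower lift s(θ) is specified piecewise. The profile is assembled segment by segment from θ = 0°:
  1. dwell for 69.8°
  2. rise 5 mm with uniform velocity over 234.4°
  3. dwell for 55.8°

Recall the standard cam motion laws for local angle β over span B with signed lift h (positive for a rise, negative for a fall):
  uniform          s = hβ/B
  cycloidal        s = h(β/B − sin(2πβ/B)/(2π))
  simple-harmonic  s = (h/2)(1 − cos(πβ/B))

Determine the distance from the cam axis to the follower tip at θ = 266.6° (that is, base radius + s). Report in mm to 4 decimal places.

seg 1 [0°–69.8°] dwell: s stays 0.0000
seg 2 [69.8°–304.2°] uniform, h=5: θ=266.6° here. β=196.8, B=234.4. 5·196.8/234.4 = 4.1980 → s = 4.1980
radial distance = base radius + s = 24 + 4.1980 = 28.1980

28.1980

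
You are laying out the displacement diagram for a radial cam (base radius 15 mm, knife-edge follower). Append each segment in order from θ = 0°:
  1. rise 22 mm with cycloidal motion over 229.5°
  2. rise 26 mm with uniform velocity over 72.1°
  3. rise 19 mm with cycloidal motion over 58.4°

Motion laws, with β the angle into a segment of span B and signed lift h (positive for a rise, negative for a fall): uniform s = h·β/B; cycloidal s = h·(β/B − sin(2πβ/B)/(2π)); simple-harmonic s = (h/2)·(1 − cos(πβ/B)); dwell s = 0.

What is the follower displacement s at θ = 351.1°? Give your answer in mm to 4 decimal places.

seg 1 [0°–229.5°] cycloidal, h=22: full span → s += 22 → s = 22.0000
seg 2 [229.5°–301.6°] uniform, h=26: full span → s += 26 → s = 48.0000
seg 3 [301.6°–360°] cycloidal, h=19: θ=351.1° here. β=49.5, B=58.4. 19·(0.8476 − sin(2π·0.8476)/(2π)) = 18.5774 → s = 66.5774

66.5774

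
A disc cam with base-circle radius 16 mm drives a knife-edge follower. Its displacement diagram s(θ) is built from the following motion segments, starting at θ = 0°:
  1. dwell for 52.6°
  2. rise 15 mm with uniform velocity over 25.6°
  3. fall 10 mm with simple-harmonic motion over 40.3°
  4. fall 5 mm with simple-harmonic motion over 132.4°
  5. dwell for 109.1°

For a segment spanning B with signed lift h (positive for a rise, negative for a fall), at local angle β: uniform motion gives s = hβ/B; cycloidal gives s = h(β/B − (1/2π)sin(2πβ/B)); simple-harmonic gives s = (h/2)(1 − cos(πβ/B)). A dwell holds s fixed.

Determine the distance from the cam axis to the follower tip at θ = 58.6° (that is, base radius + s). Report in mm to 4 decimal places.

seg 1 [0°–52.6°] dwell: s stays 0.0000
seg 2 [52.6°–78.2°] uniform, h=15: θ=58.6° here. β=6, B=25.6. 15·6/25.6 = 3.5156 → s = 3.5156
radial distance = base radius + s = 16 + 3.5156 = 19.5156

19.5156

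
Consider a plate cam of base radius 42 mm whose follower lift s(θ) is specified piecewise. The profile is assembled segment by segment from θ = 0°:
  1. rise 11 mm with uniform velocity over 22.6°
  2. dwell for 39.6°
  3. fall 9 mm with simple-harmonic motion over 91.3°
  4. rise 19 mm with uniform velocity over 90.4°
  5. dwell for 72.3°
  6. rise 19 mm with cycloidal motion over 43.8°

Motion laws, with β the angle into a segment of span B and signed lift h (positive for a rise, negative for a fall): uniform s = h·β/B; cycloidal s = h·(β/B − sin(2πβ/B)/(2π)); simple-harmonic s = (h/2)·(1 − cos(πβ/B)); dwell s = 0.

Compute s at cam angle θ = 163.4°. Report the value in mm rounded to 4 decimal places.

seg 1 [0°–22.6°] uniform, h=11: full span → s += 11 → s = 11.0000
seg 2 [22.6°–62.2°] dwell: s stays 11.0000
seg 3 [62.2°–153.5°] simple-harmonic, h=-9: full span → s += -9 → s = 2.0000
seg 4 [153.5°–243.9°] uniform, h=19: θ=163.4° here. β=9.9, B=90.4. 19·9.9/90.4 = 2.0808 → s = 4.0808

4.0808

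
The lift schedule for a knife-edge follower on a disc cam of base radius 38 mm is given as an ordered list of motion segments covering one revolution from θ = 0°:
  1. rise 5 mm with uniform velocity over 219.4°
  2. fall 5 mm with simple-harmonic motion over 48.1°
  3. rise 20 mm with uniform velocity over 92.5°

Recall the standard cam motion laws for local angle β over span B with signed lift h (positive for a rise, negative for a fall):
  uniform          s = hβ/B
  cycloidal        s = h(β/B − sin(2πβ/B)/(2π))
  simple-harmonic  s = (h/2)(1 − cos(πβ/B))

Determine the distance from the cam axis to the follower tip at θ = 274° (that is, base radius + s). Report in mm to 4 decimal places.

seg 1 [0°–219.4°] uniform, h=5: full span → s += 5 → s = 5.0000
seg 2 [219.4°–267.5°] simple-harmonic, h=-5: full span → s += -5 → s = 0.0000
seg 3 [267.5°–360°] uniform, h=20: θ=274° here. β=6.5, B=92.5. 20·6.5/92.5 = 1.4054 → s = 1.4054
radial distance = base radius + s = 38 + 1.4054 = 39.4054

39.4054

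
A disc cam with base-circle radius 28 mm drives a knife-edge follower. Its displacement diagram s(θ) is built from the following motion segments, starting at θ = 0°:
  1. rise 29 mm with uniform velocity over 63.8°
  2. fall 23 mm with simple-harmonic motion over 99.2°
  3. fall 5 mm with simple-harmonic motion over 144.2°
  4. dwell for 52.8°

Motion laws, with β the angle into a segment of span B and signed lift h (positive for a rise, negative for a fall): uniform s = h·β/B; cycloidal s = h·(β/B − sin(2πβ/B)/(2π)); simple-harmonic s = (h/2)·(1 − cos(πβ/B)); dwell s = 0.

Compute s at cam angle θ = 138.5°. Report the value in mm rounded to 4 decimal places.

seg 1 [0°–63.8°] uniform, h=29: full span → s += 29 → s = 29.0000
seg 2 [63.8°–163°] simple-harmonic, h=-23: θ=138.5° here. β=74.7, B=99.2. -23/2·(1 − cos(π·0.7530)) = -19.7086 → s = 9.2914

9.2914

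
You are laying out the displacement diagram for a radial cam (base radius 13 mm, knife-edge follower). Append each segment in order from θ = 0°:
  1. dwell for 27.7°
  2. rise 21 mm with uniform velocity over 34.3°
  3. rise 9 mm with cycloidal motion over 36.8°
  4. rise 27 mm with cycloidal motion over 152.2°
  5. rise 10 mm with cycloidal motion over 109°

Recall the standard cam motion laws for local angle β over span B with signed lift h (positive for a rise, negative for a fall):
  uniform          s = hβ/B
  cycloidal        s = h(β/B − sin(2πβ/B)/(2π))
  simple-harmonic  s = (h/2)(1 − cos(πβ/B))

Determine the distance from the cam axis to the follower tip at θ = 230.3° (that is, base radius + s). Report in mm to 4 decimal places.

seg 1 [0°–27.7°] dwell: s stays 0.0000
seg 2 [27.7°–62°] uniform, h=21: full span → s += 21 → s = 21.0000
seg 3 [62°–98.8°] cycloidal, h=9: full span → s += 9 → s = 30.0000
seg 4 [98.8°–251°] cycloidal, h=27: θ=230.3° here. β=131.5, B=152.2. 27·(0.8640 − sin(2π·0.8640)/(2π)) = 26.5691 → s = 56.5691
radial distance = base radius + s = 13 + 56.5691 = 69.5691

69.5691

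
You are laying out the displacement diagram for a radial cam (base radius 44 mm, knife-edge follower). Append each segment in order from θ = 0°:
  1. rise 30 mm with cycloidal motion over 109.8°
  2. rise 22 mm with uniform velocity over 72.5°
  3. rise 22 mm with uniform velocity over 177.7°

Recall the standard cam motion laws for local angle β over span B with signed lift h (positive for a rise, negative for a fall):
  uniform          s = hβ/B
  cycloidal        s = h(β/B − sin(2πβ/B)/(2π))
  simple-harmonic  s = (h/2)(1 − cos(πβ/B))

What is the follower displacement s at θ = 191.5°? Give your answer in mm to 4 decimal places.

seg 1 [0°–109.8°] cycloidal, h=30: full span → s += 30 → s = 30.0000
seg 2 [109.8°–182.3°] uniform, h=22: full span → s += 22 → s = 52.0000
seg 3 [182.3°–360°] uniform, h=22: θ=191.5° here. β=9.2, B=177.7. 22·9.2/177.7 = 1.1390 → s = 53.1390

53.1390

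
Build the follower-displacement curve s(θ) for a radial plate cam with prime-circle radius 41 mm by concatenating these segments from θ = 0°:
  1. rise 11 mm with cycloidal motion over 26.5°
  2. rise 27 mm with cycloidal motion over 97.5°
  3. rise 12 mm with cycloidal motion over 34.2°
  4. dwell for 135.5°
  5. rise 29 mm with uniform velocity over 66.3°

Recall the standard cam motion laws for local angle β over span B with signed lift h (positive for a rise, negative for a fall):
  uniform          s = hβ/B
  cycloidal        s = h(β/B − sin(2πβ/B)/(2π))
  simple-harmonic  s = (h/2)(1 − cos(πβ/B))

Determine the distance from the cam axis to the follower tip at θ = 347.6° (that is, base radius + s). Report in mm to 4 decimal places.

seg 1 [0°–26.5°] cycloidal, h=11: full span → s += 11 → s = 11.0000
seg 2 [26.5°–124°] cycloidal, h=27: full span → s += 27 → s = 38.0000
seg 3 [124°–158.2°] cycloidal, h=12: full span → s += 12 → s = 50.0000
seg 4 [158.2°–293.7°] dwell: s stays 50.0000
seg 5 [293.7°–360°] uniform, h=29: θ=347.6° here. β=53.9, B=66.3. 29·53.9/66.3 = 23.5762 → s = 73.5762
radial distance = base radius + s = 41 + 73.5762 = 114.5762

114.5762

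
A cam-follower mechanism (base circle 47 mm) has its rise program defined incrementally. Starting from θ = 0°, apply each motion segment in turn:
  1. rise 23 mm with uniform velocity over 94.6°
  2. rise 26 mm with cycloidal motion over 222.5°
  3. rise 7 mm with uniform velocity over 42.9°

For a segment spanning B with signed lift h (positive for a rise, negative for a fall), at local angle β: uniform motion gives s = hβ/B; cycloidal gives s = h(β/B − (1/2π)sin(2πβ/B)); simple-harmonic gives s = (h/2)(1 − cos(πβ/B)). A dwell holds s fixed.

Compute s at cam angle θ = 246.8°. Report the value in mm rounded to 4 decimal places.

seg 1 [0°–94.6°] uniform, h=23: full span → s += 23 → s = 23.0000
seg 2 [94.6°–317.1°] cycloidal, h=26: θ=246.8° here. β=152.2, B=222.5. 26·(0.6840 − sin(2π·0.6840)/(2π)) = 21.5729 → s = 44.5729

44.5729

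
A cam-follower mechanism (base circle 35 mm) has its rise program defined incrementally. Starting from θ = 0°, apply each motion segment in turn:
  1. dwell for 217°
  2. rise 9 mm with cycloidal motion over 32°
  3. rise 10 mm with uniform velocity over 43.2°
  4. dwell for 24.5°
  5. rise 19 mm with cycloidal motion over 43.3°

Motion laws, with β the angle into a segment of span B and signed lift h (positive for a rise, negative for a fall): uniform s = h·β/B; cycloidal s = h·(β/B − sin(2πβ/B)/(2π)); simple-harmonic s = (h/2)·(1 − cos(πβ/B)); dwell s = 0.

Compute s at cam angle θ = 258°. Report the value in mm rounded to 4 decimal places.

seg 1 [0°–217°] dwell: s stays 0.0000
seg 2 [217°–249°] cycloidal, h=9: full span → s += 9 → s = 9.0000
seg 3 [249°–292.2°] uniform, h=10: θ=258° here. β=9, B=43.2. 10·9/43.2 = 2.0833 → s = 11.0833

11.0833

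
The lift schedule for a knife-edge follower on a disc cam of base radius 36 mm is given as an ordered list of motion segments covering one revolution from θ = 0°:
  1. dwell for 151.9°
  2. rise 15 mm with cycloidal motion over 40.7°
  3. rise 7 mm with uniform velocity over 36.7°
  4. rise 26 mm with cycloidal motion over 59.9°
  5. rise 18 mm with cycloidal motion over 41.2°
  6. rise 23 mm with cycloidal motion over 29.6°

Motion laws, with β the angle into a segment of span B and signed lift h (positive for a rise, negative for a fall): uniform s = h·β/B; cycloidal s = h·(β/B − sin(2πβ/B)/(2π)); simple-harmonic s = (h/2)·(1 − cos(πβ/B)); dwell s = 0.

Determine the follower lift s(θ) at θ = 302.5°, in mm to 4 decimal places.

seg 1 [0°–151.9°] dwell: s stays 0.0000
seg 2 [151.9°–192.6°] cycloidal, h=15: full span → s += 15 → s = 15.0000
seg 3 [192.6°–229.3°] uniform, h=7: full span → s += 7 → s = 22.0000
seg 4 [229.3°–289.2°] cycloidal, h=26: full span → s += 26 → s = 48.0000
seg 5 [289.2°–330.4°] cycloidal, h=18: θ=302.5° here. β=13.3, B=41.2. 18·(0.3228 − sin(2π·0.3228)/(2π)) = 3.2405 → s = 51.2405

51.2405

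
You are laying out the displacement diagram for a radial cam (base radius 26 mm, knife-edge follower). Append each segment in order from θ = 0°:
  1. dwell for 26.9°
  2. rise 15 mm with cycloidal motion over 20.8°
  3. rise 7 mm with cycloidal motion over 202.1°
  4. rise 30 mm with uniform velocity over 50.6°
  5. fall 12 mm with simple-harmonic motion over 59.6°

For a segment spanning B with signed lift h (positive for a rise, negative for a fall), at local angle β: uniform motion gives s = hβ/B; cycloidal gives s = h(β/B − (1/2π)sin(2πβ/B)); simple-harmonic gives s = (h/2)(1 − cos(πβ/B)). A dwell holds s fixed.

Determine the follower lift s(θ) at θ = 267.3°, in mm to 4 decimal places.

seg 1 [0°–26.9°] dwell: s stays 0.0000
seg 2 [26.9°–47.7°] cycloidal, h=15: full span → s += 15 → s = 15.0000
seg 3 [47.7°–249.8°] cycloidal, h=7: full span → s += 7 → s = 22.0000
seg 4 [249.8°–300.4°] uniform, h=30: θ=267.3° here. β=17.5, B=50.6. 30·17.5/50.6 = 10.3755 → s = 32.3755

32.3755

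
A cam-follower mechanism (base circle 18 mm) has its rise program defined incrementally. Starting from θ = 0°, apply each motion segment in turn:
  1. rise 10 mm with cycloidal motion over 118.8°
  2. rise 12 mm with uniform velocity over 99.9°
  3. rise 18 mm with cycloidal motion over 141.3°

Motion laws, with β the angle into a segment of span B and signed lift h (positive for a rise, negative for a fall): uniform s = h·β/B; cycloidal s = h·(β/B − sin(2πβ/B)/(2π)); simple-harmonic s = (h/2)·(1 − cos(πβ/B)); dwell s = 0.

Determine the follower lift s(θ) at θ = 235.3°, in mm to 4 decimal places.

seg 1 [0°–118.8°] cycloidal, h=10: full span → s += 10 → s = 10.0000
seg 2 [118.8°–218.7°] uniform, h=12: full span → s += 12 → s = 22.0000
seg 3 [218.7°–360°] cycloidal, h=18: θ=235.3° here. β=16.6, B=141.3. 18·(0.1175 − sin(2π·0.1175)/(2π)) = 0.1869 → s = 22.1869

22.1869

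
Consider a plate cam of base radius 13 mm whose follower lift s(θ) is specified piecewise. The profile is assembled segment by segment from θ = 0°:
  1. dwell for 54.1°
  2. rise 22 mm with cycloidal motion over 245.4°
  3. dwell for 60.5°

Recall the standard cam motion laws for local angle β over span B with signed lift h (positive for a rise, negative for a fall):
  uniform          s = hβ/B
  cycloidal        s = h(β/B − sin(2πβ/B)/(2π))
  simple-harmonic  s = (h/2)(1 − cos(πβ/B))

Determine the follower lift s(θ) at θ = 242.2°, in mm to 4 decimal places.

seg 1 [0°–54.1°] dwell: s stays 0.0000
seg 2 [54.1°–299.5°] cycloidal, h=22: θ=242.2° here. β=188.1, B=245.4. 22·(0.7665 − sin(2π·0.7665)/(2π)) = 20.3457 → s = 20.3457

20.3457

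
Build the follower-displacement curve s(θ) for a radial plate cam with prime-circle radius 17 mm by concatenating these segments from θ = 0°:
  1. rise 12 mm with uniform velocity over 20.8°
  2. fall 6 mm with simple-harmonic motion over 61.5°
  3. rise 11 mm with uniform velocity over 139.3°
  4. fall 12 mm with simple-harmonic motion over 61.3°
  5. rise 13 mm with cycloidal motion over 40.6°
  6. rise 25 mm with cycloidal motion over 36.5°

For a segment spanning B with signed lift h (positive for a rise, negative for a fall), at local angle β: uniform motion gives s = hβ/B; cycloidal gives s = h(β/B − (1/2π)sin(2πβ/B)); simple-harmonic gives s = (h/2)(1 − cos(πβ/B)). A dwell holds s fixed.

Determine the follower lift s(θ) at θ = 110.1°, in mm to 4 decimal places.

seg 1 [0°–20.8°] uniform, h=12: full span → s += 12 → s = 12.0000
seg 2 [20.8°–82.3°] simple-harmonic, h=-6: full span → s += -6 → s = 6.0000
seg 3 [82.3°–221.6°] uniform, h=11: θ=110.1° here. β=27.8, B=139.3. 11·27.8/139.3 = 2.1953 → s = 8.1953

8.1953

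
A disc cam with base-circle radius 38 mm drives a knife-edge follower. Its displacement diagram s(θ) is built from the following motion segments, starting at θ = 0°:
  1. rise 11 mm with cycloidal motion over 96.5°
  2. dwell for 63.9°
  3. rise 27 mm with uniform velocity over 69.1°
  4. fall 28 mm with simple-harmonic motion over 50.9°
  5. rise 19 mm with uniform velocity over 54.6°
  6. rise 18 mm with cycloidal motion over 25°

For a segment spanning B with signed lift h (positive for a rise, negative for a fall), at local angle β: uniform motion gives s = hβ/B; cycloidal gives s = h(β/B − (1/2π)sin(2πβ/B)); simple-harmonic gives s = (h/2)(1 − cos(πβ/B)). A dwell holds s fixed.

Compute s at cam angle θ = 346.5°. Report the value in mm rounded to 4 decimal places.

seg 1 [0°–96.5°] cycloidal, h=11: full span → s += 11 → s = 11.0000
seg 2 [96.5°–160.4°] dwell: s stays 11.0000
seg 3 [160.4°–229.5°] uniform, h=27: full span → s += 27 → s = 38.0000
seg 4 [229.5°–280.4°] simple-harmonic, h=-28: full span → s += -28 → s = 10.0000
seg 5 [280.4°–335°] uniform, h=19: full span → s += 19 → s = 29.0000
seg 6 [335°–360°] cycloidal, h=18: θ=346.5° here. β=11.5, B=25. 18·(0.4600 − sin(2π·0.4600)/(2π)) = 7.5676 → s = 36.5676

36.5676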